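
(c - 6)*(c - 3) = c^2 - 9*c + 18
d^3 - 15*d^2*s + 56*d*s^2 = d*(d - 8*s)*(d - 7*s)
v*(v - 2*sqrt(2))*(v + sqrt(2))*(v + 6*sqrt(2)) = v^4 + 5*sqrt(2)*v^3 - 16*v^2 - 24*sqrt(2)*v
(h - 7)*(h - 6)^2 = h^3 - 19*h^2 + 120*h - 252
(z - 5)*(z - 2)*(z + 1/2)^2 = z^4 - 6*z^3 + 13*z^2/4 + 33*z/4 + 5/2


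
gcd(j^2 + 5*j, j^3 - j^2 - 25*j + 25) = j + 5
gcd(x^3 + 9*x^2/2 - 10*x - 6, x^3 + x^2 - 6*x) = x - 2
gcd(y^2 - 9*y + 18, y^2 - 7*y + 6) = y - 6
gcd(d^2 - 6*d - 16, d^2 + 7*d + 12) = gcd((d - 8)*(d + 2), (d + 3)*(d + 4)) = 1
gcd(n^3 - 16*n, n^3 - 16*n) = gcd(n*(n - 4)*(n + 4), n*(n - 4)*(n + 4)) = n^3 - 16*n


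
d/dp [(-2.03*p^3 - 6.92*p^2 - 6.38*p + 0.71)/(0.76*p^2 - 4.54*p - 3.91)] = (-1.5428*p^4 + 18.4324*p^3 + 60.0775*p^2 + 53.0352*p + 28.1692)/(0.5776*p^4 - 6.9008*p^3 + 14.6684*p^2 + 35.5028*p + 15.2881)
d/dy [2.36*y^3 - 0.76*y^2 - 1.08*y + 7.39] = 7.08*y^2 - 1.52*y - 1.08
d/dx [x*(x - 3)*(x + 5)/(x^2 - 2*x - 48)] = (x^4 - 4*x^3 - 133*x^2 - 192*x + 720)/(x^4 - 4*x^3 - 92*x^2 + 192*x + 2304)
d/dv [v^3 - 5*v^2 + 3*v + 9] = 3*v^2 - 10*v + 3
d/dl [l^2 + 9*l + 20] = 2*l + 9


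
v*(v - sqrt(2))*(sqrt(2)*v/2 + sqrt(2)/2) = sqrt(2)*v^3/2 - v^2 + sqrt(2)*v^2/2 - v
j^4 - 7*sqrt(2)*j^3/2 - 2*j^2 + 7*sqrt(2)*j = j*(j - 7*sqrt(2)/2)*(j - sqrt(2))*(j + sqrt(2))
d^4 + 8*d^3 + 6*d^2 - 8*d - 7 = (d - 1)*(d + 1)^2*(d + 7)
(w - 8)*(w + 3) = w^2 - 5*w - 24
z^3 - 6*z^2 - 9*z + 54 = (z - 6)*(z - 3)*(z + 3)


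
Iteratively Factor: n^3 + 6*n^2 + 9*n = (n)*(n^2 + 6*n + 9) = n*(n + 3)*(n + 3)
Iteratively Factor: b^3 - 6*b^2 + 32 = (b - 4)*(b^2 - 2*b - 8) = (b - 4)*(b + 2)*(b - 4)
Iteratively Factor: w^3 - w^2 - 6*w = (w + 2)*(w^2 - 3*w) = (w - 3)*(w + 2)*(w)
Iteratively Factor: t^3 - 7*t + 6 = (t + 3)*(t^2 - 3*t + 2) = (t - 2)*(t + 3)*(t - 1)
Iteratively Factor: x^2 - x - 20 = (x - 5)*(x + 4)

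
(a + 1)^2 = a^2 + 2*a + 1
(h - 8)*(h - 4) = h^2 - 12*h + 32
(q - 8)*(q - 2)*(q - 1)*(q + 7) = q^4 - 4*q^3 - 51*q^2 + 166*q - 112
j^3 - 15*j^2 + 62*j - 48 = (j - 8)*(j - 6)*(j - 1)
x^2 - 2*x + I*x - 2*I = (x - 2)*(x + I)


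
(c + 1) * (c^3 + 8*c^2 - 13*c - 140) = c^4 + 9*c^3 - 5*c^2 - 153*c - 140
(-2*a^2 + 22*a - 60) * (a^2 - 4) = -2*a^4 + 22*a^3 - 52*a^2 - 88*a + 240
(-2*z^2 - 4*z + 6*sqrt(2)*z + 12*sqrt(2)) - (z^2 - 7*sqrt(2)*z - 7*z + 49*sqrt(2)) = -3*z^2 + 3*z + 13*sqrt(2)*z - 37*sqrt(2)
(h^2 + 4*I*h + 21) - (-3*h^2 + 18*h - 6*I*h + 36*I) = 4*h^2 - 18*h + 10*I*h + 21 - 36*I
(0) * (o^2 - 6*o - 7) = 0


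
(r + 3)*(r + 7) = r^2 + 10*r + 21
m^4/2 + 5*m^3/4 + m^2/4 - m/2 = m*(m/2 + 1/2)*(m - 1/2)*(m + 2)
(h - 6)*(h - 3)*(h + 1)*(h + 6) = h^4 - 2*h^3 - 39*h^2 + 72*h + 108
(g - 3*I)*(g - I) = g^2 - 4*I*g - 3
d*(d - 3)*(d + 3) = d^3 - 9*d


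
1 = 1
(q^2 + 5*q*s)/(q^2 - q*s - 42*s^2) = q*(q + 5*s)/(q^2 - q*s - 42*s^2)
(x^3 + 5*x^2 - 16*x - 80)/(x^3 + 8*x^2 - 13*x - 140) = (x + 4)/(x + 7)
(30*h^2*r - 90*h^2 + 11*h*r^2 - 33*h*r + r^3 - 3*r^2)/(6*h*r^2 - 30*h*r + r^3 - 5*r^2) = (5*h*r - 15*h + r^2 - 3*r)/(r*(r - 5))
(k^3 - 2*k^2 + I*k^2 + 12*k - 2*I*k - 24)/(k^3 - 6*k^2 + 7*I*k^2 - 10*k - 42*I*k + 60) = (k^3 + k^2*(-2 + I) + k*(12 - 2*I) - 24)/(k^3 + k^2*(-6 + 7*I) + k*(-10 - 42*I) + 60)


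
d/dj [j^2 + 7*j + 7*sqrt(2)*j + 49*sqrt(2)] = 2*j + 7 + 7*sqrt(2)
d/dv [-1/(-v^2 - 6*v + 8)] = 2*(-v - 3)/(v^2 + 6*v - 8)^2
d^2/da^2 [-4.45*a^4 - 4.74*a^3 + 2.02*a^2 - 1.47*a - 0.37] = -53.4*a^2 - 28.44*a + 4.04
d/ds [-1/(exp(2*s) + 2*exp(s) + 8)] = 2*(exp(s) + 1)*exp(s)/(exp(2*s) + 2*exp(s) + 8)^2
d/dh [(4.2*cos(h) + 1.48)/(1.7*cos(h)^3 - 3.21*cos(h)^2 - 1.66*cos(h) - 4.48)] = (14.28*cos(h)^3 - 5.934*cos(h)^2 - 9.5016*cos(h) + 16.3592)*sin(h)/(2.89*cos(h)^6 - 10.914*cos(h)^5 + 4.6601*cos(h)^4 - 4.5748*cos(h)^3 + 31.5172*cos(h)^2 + 14.8736*cos(h) + 20.0704)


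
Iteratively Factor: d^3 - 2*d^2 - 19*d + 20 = (d - 1)*(d^2 - d - 20) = (d - 5)*(d - 1)*(d + 4)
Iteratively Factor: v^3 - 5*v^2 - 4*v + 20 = (v - 2)*(v^2 - 3*v - 10) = (v - 5)*(v - 2)*(v + 2)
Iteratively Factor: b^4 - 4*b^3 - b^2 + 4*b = (b - 1)*(b^3 - 3*b^2 - 4*b) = b*(b - 1)*(b^2 - 3*b - 4) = b*(b - 4)*(b - 1)*(b + 1)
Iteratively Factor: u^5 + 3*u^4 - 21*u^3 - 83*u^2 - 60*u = (u + 3)*(u^4 - 21*u^2 - 20*u) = (u - 5)*(u + 3)*(u^3 + 5*u^2 + 4*u) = (u - 5)*(u + 1)*(u + 3)*(u^2 + 4*u) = u*(u - 5)*(u + 1)*(u + 3)*(u + 4)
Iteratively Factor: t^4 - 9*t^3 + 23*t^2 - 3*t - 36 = (t - 3)*(t^3 - 6*t^2 + 5*t + 12) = (t - 4)*(t - 3)*(t^2 - 2*t - 3) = (t - 4)*(t - 3)*(t + 1)*(t - 3)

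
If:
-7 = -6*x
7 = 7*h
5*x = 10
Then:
No Solution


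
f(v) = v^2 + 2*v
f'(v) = 2*v + 2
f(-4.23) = 9.43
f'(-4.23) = -6.46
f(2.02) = 8.12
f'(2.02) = 6.04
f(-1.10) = -0.99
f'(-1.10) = -0.20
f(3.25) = 17.06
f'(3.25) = 8.50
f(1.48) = 5.15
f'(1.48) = 4.96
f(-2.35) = 0.82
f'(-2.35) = -2.70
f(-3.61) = 5.81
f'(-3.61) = -5.22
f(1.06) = 3.24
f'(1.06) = 4.12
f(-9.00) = 63.00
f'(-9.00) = -16.00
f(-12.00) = 120.00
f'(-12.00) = -22.00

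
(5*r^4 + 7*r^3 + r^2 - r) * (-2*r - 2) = -10*r^5 - 24*r^4 - 16*r^3 + 2*r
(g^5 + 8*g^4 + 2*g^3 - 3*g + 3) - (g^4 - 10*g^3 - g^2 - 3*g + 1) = g^5 + 7*g^4 + 12*g^3 + g^2 + 2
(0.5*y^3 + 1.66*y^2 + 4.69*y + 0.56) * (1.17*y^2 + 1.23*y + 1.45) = 0.585*y^5 + 2.5572*y^4 + 8.2541*y^3 + 8.8309*y^2 + 7.4893*y + 0.812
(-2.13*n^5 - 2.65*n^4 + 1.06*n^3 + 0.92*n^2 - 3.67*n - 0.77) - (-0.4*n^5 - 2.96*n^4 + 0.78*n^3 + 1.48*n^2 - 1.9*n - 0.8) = -1.73*n^5 + 0.31*n^4 + 0.28*n^3 - 0.56*n^2 - 1.77*n + 0.03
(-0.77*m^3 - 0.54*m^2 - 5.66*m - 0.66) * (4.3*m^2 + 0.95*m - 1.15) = -3.311*m^5 - 3.0535*m^4 - 23.9655*m^3 - 7.594*m^2 + 5.882*m + 0.759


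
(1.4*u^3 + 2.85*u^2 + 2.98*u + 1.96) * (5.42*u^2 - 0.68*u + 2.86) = 7.588*u^5 + 14.495*u^4 + 18.2176*u^3 + 16.7478*u^2 + 7.19*u + 5.6056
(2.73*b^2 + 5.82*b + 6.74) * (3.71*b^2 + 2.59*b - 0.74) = 10.1283*b^4 + 28.6629*b^3 + 38.059*b^2 + 13.1498*b - 4.9876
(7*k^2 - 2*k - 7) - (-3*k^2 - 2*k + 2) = 10*k^2 - 9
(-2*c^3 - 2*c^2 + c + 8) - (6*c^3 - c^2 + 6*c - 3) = -8*c^3 - c^2 - 5*c + 11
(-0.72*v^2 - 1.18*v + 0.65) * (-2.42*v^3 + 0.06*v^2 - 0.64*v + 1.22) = 1.7424*v^5 + 2.8124*v^4 - 1.183*v^3 - 0.0841999999999999*v^2 - 1.8556*v + 0.793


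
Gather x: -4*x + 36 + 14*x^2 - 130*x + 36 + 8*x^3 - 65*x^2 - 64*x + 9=8*x^3 - 51*x^2 - 198*x + 81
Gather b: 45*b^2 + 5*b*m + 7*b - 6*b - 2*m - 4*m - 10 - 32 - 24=45*b^2 + b*(5*m + 1) - 6*m - 66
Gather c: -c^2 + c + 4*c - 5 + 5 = -c^2 + 5*c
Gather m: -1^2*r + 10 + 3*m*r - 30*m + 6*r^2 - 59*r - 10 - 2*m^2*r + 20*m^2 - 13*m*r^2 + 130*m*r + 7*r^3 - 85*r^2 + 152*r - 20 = m^2*(20 - 2*r) + m*(-13*r^2 + 133*r - 30) + 7*r^3 - 79*r^2 + 92*r - 20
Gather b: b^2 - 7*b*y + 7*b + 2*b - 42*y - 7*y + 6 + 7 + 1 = b^2 + b*(9 - 7*y) - 49*y + 14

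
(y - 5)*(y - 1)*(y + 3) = y^3 - 3*y^2 - 13*y + 15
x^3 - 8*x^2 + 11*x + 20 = (x - 5)*(x - 4)*(x + 1)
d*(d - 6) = d^2 - 6*d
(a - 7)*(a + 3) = a^2 - 4*a - 21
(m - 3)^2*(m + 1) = m^3 - 5*m^2 + 3*m + 9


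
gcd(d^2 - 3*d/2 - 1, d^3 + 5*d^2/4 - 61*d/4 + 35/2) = d - 2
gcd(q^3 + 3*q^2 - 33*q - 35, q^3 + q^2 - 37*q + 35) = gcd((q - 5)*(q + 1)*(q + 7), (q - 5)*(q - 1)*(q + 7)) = q^2 + 2*q - 35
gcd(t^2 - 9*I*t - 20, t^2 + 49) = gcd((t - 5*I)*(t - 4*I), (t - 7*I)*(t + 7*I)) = 1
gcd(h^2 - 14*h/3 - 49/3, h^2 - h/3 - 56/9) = h + 7/3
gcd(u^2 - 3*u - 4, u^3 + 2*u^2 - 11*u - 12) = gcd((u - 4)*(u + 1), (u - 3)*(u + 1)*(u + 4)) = u + 1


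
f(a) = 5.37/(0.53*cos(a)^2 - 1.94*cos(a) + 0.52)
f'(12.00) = 5.51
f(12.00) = -7.26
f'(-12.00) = -5.51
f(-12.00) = -7.26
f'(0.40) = -3.02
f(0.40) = -6.57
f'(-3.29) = -0.27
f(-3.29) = 1.82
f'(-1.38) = 312.99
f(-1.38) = 31.37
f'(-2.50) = 1.54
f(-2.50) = 2.22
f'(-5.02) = -23421.03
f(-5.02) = -285.50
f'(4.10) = 3.42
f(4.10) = 2.97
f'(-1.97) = 6.35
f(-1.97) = 3.97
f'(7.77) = -76.01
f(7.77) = 14.88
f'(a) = 5.37*(1.06*sin(a)*cos(a) - 1.94*sin(a))/(0.53*cos(a)^2 - 1.94*cos(a) + 0.52)^2 = (5.6922*cos(a) - 10.4178)*sin(a)/(0.53*cos(a)^2 - 1.94*cos(a) + 0.52)^2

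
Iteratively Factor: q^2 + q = (q + 1)*(q)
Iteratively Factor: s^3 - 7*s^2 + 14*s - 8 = (s - 1)*(s^2 - 6*s + 8) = (s - 2)*(s - 1)*(s - 4)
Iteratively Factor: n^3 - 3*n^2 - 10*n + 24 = (n - 2)*(n^2 - n - 12) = (n - 4)*(n - 2)*(n + 3)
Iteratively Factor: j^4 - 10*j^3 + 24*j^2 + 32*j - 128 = (j - 4)*(j^3 - 6*j^2 + 32) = (j - 4)^2*(j^2 - 2*j - 8) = (j - 4)^3*(j + 2)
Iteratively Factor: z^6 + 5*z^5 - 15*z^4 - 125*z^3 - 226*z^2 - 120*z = (z + 3)*(z^5 + 2*z^4 - 21*z^3 - 62*z^2 - 40*z) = (z - 5)*(z + 3)*(z^4 + 7*z^3 + 14*z^2 + 8*z) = (z - 5)*(z + 3)*(z + 4)*(z^3 + 3*z^2 + 2*z) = (z - 5)*(z + 1)*(z + 3)*(z + 4)*(z^2 + 2*z) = z*(z - 5)*(z + 1)*(z + 3)*(z + 4)*(z + 2)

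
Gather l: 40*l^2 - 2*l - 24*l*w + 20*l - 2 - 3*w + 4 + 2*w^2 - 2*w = 40*l^2 + l*(18 - 24*w) + 2*w^2 - 5*w + 2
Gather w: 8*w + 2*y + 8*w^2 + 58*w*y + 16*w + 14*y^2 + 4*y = 8*w^2 + w*(58*y + 24) + 14*y^2 + 6*y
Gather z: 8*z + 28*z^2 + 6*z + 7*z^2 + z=35*z^2 + 15*z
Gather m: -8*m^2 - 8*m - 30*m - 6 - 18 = -8*m^2 - 38*m - 24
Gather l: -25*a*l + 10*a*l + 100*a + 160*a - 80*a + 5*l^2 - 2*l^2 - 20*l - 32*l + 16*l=180*a + 3*l^2 + l*(-15*a - 36)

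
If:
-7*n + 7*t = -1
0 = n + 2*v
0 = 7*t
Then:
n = 1/7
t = 0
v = -1/14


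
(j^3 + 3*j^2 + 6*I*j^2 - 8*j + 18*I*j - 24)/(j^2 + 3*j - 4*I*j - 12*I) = (j^2 + 6*I*j - 8)/(j - 4*I)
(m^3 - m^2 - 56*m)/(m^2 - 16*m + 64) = m*(m + 7)/(m - 8)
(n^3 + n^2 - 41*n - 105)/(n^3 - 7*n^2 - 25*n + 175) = (n + 3)/(n - 5)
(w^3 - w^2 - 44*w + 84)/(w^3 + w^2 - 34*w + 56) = (w - 6)/(w - 4)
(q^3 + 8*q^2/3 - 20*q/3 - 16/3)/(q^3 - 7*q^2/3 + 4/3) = (q + 4)/(q - 1)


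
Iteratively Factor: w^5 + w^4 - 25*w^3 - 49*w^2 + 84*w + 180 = (w + 2)*(w^4 - w^3 - 23*w^2 - 3*w + 90) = (w - 5)*(w + 2)*(w^3 + 4*w^2 - 3*w - 18) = (w - 5)*(w - 2)*(w + 2)*(w^2 + 6*w + 9) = (w - 5)*(w - 2)*(w + 2)*(w + 3)*(w + 3)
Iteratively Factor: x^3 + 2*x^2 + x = (x + 1)*(x^2 + x) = x*(x + 1)*(x + 1)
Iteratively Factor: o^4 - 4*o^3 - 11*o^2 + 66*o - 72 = (o - 3)*(o^3 - o^2 - 14*o + 24) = (o - 3)^2*(o^2 + 2*o - 8) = (o - 3)^2*(o + 4)*(o - 2)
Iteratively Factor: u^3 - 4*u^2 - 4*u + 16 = (u - 4)*(u^2 - 4) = (u - 4)*(u + 2)*(u - 2)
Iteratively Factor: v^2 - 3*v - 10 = (v + 2)*(v - 5)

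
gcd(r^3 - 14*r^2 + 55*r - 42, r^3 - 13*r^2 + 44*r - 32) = r - 1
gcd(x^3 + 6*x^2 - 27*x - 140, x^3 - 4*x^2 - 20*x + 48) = x + 4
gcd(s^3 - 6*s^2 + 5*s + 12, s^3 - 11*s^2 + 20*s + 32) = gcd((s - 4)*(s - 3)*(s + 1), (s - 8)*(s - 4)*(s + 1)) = s^2 - 3*s - 4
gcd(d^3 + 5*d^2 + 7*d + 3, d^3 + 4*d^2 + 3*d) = d^2 + 4*d + 3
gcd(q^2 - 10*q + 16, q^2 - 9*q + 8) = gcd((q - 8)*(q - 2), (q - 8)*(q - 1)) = q - 8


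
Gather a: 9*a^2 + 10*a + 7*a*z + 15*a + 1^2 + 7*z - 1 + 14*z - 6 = 9*a^2 + a*(7*z + 25) + 21*z - 6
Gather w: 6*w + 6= 6*w + 6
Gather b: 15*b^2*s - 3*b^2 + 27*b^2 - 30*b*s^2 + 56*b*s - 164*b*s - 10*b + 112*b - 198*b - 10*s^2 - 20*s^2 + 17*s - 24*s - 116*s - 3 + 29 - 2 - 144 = b^2*(15*s + 24) + b*(-30*s^2 - 108*s - 96) - 30*s^2 - 123*s - 120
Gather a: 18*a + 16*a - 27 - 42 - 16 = 34*a - 85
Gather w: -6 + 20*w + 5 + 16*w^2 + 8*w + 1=16*w^2 + 28*w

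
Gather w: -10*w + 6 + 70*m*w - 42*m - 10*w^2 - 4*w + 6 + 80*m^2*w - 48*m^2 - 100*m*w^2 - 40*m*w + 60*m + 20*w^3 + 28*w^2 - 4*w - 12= -48*m^2 + 18*m + 20*w^3 + w^2*(18 - 100*m) + w*(80*m^2 + 30*m - 18)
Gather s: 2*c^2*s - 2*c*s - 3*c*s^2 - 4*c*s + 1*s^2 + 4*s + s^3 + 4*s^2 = s^3 + s^2*(5 - 3*c) + s*(2*c^2 - 6*c + 4)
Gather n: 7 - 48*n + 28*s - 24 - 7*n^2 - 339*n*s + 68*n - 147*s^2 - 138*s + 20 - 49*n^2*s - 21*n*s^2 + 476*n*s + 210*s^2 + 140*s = n^2*(-49*s - 7) + n*(-21*s^2 + 137*s + 20) + 63*s^2 + 30*s + 3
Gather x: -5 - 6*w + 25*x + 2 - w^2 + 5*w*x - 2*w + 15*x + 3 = -w^2 - 8*w + x*(5*w + 40)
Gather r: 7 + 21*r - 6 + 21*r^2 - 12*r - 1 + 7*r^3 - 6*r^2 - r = 7*r^3 + 15*r^2 + 8*r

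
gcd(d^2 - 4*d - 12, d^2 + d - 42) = d - 6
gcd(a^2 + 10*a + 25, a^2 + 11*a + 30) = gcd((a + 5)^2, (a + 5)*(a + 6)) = a + 5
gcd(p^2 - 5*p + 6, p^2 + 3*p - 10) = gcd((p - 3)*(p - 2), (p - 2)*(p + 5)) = p - 2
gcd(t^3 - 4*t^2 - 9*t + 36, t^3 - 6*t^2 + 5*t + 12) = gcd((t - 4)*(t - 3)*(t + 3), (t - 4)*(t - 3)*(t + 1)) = t^2 - 7*t + 12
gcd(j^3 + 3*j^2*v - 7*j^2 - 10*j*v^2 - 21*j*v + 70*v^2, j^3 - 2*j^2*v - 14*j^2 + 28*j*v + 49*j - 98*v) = -j^2 + 2*j*v + 7*j - 14*v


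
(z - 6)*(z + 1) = z^2 - 5*z - 6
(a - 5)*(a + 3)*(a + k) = a^3 + a^2*k - 2*a^2 - 2*a*k - 15*a - 15*k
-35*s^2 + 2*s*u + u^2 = (-5*s + u)*(7*s + u)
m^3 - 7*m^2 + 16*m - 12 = (m - 3)*(m - 2)^2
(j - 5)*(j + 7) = j^2 + 2*j - 35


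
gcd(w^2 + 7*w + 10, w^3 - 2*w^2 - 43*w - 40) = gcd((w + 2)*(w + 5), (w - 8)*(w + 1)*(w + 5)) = w + 5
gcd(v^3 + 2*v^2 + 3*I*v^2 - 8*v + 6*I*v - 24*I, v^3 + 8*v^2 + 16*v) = v + 4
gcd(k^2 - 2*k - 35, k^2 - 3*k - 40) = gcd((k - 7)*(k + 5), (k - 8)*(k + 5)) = k + 5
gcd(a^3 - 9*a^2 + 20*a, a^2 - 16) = a - 4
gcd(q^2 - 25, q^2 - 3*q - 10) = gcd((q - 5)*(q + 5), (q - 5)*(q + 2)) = q - 5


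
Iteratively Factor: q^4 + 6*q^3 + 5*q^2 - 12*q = (q + 3)*(q^3 + 3*q^2 - 4*q) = (q - 1)*(q + 3)*(q^2 + 4*q) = q*(q - 1)*(q + 3)*(q + 4)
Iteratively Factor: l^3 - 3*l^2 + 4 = (l - 2)*(l^2 - l - 2) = (l - 2)*(l + 1)*(l - 2)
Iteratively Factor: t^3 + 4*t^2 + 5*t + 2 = (t + 2)*(t^2 + 2*t + 1) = (t + 1)*(t + 2)*(t + 1)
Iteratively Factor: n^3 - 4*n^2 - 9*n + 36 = (n - 4)*(n^2 - 9) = (n - 4)*(n + 3)*(n - 3)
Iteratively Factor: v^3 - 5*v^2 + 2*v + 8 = (v - 2)*(v^2 - 3*v - 4) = (v - 2)*(v + 1)*(v - 4)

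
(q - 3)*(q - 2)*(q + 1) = q^3 - 4*q^2 + q + 6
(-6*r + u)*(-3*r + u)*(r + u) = 18*r^3 + 9*r^2*u - 8*r*u^2 + u^3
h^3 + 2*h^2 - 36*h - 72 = (h - 6)*(h + 2)*(h + 6)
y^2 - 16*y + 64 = (y - 8)^2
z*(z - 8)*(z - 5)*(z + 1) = z^4 - 12*z^3 + 27*z^2 + 40*z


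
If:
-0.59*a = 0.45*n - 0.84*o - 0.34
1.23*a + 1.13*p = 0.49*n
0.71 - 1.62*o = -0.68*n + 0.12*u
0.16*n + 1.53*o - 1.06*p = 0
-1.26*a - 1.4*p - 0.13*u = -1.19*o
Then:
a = 1.27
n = -4.23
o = -1.78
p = -3.21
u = 6.01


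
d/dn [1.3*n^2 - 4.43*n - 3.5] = 2.6*n - 4.43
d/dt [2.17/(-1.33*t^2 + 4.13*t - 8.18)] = (5.7722*t - 8.9621)/(1.33*t^2 - 4.13*t + 8.18)^2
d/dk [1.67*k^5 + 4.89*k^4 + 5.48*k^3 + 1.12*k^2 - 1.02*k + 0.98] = 8.35*k^4 + 19.56*k^3 + 16.44*k^2 + 2.24*k - 1.02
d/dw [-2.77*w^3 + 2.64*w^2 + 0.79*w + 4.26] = -8.31*w^2 + 5.28*w + 0.79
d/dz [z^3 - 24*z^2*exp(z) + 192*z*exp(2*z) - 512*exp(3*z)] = -24*z^2*exp(z) + 3*z^2 + 384*z*exp(2*z) - 48*z*exp(z) - 1536*exp(3*z) + 192*exp(2*z)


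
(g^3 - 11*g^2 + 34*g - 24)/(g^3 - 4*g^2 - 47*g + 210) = (g^2 - 5*g + 4)/(g^2 + 2*g - 35)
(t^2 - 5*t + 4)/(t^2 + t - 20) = (t - 1)/(t + 5)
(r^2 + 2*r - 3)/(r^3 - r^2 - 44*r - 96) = (r - 1)/(r^2 - 4*r - 32)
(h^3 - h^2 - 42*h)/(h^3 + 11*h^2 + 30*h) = (h - 7)/(h + 5)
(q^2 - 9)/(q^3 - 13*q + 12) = (q + 3)/(q^2 + 3*q - 4)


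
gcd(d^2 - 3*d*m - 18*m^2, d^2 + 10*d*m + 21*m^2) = d + 3*m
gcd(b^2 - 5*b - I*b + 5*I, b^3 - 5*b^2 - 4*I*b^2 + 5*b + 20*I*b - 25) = b - 5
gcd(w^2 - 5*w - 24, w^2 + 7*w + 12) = w + 3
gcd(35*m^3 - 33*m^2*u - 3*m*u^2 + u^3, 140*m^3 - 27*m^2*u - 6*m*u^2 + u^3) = -35*m^2 - 2*m*u + u^2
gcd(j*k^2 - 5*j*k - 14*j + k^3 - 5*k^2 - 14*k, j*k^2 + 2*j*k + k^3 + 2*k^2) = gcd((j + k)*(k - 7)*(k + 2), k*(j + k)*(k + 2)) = j*k + 2*j + k^2 + 2*k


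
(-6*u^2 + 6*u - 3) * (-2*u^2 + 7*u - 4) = 12*u^4 - 54*u^3 + 72*u^2 - 45*u + 12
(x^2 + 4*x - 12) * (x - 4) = x^3 - 28*x + 48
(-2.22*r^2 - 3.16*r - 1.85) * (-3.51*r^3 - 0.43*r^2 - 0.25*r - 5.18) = 7.7922*r^5 + 12.0462*r^4 + 8.4073*r^3 + 13.0851*r^2 + 16.8313*r + 9.583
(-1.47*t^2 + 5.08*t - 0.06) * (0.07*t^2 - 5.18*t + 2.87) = -0.1029*t^4 + 7.9702*t^3 - 30.5375*t^2 + 14.8904*t - 0.1722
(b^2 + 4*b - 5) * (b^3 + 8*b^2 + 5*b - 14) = b^5 + 12*b^4 + 32*b^3 - 34*b^2 - 81*b + 70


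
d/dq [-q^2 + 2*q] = 2 - 2*q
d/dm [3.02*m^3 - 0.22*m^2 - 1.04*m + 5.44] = 9.06*m^2 - 0.44*m - 1.04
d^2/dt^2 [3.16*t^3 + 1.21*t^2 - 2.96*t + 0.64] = 18.96*t + 2.42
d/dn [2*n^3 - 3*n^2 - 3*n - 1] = 6*n^2 - 6*n - 3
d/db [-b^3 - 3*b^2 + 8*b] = -3*b^2 - 6*b + 8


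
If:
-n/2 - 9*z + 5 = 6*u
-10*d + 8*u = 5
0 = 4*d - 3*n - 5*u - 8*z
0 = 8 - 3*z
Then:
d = -2689/1026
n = -1058/171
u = -1360/513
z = 8/3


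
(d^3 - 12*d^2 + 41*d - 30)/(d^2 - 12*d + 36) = (d^2 - 6*d + 5)/(d - 6)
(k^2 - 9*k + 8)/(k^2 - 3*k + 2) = (k - 8)/(k - 2)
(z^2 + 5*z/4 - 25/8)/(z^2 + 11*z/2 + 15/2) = (z - 5/4)/(z + 3)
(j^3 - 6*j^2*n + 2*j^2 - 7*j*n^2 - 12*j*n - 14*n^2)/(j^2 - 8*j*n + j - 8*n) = (j^3 - 6*j^2*n + 2*j^2 - 7*j*n^2 - 12*j*n - 14*n^2)/(j^2 - 8*j*n + j - 8*n)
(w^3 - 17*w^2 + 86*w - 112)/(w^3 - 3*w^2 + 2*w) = (w^2 - 15*w + 56)/(w*(w - 1))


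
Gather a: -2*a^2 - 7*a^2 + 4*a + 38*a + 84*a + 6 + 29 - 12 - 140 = -9*a^2 + 126*a - 117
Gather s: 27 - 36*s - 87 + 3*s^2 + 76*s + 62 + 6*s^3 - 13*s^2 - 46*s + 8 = 6*s^3 - 10*s^2 - 6*s + 10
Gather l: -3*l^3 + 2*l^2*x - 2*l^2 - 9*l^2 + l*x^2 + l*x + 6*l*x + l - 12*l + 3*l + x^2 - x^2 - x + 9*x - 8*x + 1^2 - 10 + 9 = -3*l^3 + l^2*(2*x - 11) + l*(x^2 + 7*x - 8)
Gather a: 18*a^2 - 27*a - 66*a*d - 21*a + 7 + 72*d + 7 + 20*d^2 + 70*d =18*a^2 + a*(-66*d - 48) + 20*d^2 + 142*d + 14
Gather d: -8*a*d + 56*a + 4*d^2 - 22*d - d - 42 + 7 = 56*a + 4*d^2 + d*(-8*a - 23) - 35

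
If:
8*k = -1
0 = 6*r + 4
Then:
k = -1/8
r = -2/3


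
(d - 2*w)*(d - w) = d^2 - 3*d*w + 2*w^2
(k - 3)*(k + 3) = k^2 - 9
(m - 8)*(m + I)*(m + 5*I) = m^3 - 8*m^2 + 6*I*m^2 - 5*m - 48*I*m + 40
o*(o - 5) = o^2 - 5*o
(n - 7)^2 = n^2 - 14*n + 49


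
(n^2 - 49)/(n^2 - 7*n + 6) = (n^2 - 49)/(n^2 - 7*n + 6)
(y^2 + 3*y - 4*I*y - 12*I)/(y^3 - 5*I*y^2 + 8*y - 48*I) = (y + 3)/(y^2 - I*y + 12)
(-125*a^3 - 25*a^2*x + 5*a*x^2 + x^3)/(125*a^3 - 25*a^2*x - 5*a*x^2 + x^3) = (5*a + x)/(-5*a + x)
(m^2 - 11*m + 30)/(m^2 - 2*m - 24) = (m - 5)/(m + 4)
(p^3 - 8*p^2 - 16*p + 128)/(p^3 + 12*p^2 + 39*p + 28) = (p^2 - 12*p + 32)/(p^2 + 8*p + 7)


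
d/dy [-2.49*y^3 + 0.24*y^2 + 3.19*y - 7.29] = -7.47*y^2 + 0.48*y + 3.19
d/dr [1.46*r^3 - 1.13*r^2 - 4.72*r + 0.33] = 4.38*r^2 - 2.26*r - 4.72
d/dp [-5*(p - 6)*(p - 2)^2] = 5*(14 - 3*p)*(p - 2)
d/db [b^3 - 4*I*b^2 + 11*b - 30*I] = 3*b^2 - 8*I*b + 11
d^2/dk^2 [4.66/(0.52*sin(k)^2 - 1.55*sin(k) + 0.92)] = (-5.040256*sin(k)^4 + 11.26788*sin(k)^3 + 5.28210999999999*sin(k)^2 - 29.18092*sin(k) + 17.932612)/(0.52*sin(k)^2 - 1.55*sin(k) + 0.92)^3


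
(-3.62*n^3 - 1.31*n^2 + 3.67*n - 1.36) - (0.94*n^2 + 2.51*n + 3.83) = -3.62*n^3 - 2.25*n^2 + 1.16*n - 5.19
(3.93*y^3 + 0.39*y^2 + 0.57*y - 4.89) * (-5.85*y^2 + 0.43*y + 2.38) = -22.9905*y^5 - 0.5916*y^4 + 6.1866*y^3 + 29.7798*y^2 - 0.7461*y - 11.6382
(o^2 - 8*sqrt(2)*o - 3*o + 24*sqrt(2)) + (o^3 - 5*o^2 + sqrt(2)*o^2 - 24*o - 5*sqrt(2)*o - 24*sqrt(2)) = o^3 - 4*o^2 + sqrt(2)*o^2 - 27*o - 13*sqrt(2)*o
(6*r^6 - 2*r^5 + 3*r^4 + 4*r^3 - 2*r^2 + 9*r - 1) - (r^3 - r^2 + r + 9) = 6*r^6 - 2*r^5 + 3*r^4 + 3*r^3 - r^2 + 8*r - 10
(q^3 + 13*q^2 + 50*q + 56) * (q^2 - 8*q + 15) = q^5 + 5*q^4 - 39*q^3 - 149*q^2 + 302*q + 840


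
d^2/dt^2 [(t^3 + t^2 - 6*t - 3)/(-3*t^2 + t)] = 2*(50*t^3 + 81*t^2 - 27*t + 3)/(t^3*(27*t^3 - 27*t^2 + 9*t - 1))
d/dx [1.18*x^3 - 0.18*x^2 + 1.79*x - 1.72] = 3.54*x^2 - 0.36*x + 1.79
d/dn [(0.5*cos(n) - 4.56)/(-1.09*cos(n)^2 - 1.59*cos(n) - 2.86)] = (-0.545*cos(n)^2 + 9.9408*cos(n) + 8.6804)*sin(n)/(1.1881*cos(n)^4 + 3.4662*cos(n)^3 + 8.7629*cos(n)^2 + 9.0948*cos(n) + 8.1796)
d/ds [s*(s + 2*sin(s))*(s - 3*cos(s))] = s*(s + 2*sin(s))*(3*sin(s) + 1) + s*(s - 3*cos(s))*(2*cos(s) + 1) + (s + 2*sin(s))*(s - 3*cos(s))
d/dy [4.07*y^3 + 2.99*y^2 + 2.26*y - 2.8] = 12.21*y^2 + 5.98*y + 2.26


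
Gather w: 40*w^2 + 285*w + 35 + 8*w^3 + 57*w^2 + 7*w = 8*w^3 + 97*w^2 + 292*w + 35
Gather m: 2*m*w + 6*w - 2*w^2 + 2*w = 2*m*w - 2*w^2 + 8*w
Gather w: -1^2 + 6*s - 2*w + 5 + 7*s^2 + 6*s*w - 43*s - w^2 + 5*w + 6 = 7*s^2 - 37*s - w^2 + w*(6*s + 3) + 10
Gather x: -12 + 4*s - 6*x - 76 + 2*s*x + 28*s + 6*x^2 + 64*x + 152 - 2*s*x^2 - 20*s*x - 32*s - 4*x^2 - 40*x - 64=x^2*(2 - 2*s) + x*(18 - 18*s)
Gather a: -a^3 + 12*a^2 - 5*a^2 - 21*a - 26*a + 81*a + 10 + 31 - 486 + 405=-a^3 + 7*a^2 + 34*a - 40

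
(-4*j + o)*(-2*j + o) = 8*j^2 - 6*j*o + o^2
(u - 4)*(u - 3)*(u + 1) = u^3 - 6*u^2 + 5*u + 12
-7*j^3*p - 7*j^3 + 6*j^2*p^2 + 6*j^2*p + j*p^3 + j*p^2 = (-j + p)*(7*j + p)*(j*p + j)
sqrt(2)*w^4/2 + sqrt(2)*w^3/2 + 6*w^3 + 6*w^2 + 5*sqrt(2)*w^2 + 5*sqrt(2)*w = w*(w + sqrt(2))*(w + 5*sqrt(2))*(sqrt(2)*w/2 + sqrt(2)/2)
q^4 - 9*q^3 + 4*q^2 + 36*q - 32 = (q - 8)*(q - 2)*(q - 1)*(q + 2)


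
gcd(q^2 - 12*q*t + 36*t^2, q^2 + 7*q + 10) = 1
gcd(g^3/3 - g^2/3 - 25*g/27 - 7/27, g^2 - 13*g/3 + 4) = 1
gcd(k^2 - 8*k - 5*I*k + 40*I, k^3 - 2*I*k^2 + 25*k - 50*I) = k - 5*I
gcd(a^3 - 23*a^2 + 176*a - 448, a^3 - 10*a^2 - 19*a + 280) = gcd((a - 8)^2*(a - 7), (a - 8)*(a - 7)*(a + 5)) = a^2 - 15*a + 56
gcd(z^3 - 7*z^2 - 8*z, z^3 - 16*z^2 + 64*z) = z^2 - 8*z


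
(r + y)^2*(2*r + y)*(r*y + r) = 2*r^4*y + 2*r^4 + 5*r^3*y^2 + 5*r^3*y + 4*r^2*y^3 + 4*r^2*y^2 + r*y^4 + r*y^3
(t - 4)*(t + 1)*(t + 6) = t^3 + 3*t^2 - 22*t - 24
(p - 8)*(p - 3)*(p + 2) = p^3 - 9*p^2 + 2*p + 48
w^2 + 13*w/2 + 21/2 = (w + 3)*(w + 7/2)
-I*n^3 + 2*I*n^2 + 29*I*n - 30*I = (n - 6)*(n + 5)*(-I*n + I)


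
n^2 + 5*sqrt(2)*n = n*(n + 5*sqrt(2))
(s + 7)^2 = s^2 + 14*s + 49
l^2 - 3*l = l*(l - 3)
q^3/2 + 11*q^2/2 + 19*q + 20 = (q/2 + 1)*(q + 4)*(q + 5)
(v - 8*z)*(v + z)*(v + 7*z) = v^3 - 57*v*z^2 - 56*z^3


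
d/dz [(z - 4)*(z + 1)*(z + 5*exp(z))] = 5*z^2*exp(z) + 3*z^2 - 5*z*exp(z) - 6*z - 35*exp(z) - 4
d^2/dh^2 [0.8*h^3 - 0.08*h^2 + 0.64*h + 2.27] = 4.8*h - 0.16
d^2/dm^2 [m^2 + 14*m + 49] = 2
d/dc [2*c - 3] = 2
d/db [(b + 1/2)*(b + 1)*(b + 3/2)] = 3*b^2 + 6*b + 11/4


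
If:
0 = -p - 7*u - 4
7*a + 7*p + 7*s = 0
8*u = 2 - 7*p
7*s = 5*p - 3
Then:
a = -429/287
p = 46/41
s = 107/287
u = -30/41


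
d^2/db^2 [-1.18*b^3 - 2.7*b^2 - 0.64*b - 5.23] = -7.08*b - 5.4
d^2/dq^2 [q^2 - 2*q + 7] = 2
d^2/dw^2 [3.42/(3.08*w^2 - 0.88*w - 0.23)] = (64.886976*w^2 - 18.539136*w - 3.42*(6.16*w - 0.88)*(12.32*w - 1.76) - 4.845456)/(-3.08*w^2 + 0.88*w + 0.23)^3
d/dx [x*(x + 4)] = 2*x + 4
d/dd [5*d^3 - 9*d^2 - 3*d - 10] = 15*d^2 - 18*d - 3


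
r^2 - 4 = (r - 2)*(r + 2)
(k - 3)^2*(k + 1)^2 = k^4 - 4*k^3 - 2*k^2 + 12*k + 9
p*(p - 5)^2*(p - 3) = p^4 - 13*p^3 + 55*p^2 - 75*p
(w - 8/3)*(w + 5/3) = w^2 - w - 40/9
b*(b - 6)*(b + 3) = b^3 - 3*b^2 - 18*b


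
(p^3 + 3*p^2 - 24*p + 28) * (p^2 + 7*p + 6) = p^5 + 10*p^4 + 3*p^3 - 122*p^2 + 52*p + 168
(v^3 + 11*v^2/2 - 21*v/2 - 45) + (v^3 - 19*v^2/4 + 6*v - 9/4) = 2*v^3 + 3*v^2/4 - 9*v/2 - 189/4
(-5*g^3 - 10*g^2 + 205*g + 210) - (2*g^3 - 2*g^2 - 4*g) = -7*g^3 - 8*g^2 + 209*g + 210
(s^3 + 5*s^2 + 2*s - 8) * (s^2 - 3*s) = s^5 + 2*s^4 - 13*s^3 - 14*s^2 + 24*s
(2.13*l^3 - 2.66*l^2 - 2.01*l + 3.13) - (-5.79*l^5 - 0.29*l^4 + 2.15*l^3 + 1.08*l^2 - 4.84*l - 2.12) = 5.79*l^5 + 0.29*l^4 - 0.02*l^3 - 3.74*l^2 + 2.83*l + 5.25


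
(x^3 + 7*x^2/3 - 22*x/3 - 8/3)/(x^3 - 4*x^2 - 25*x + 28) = (3*x^2 - 5*x - 2)/(3*(x^2 - 8*x + 7))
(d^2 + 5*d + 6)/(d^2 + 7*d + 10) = (d + 3)/(d + 5)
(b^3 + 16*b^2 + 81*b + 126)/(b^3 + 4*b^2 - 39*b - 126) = (b + 6)/(b - 6)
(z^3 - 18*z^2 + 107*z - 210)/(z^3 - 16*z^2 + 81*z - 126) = (z - 5)/(z - 3)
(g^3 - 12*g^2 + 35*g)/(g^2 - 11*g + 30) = g*(g - 7)/(g - 6)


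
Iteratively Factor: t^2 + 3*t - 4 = (t - 1)*(t + 4)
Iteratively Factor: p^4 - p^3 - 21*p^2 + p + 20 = (p - 1)*(p^3 - 21*p - 20) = (p - 5)*(p - 1)*(p^2 + 5*p + 4) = (p - 5)*(p - 1)*(p + 1)*(p + 4)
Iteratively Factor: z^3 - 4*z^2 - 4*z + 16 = (z - 4)*(z^2 - 4) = (z - 4)*(z + 2)*(z - 2)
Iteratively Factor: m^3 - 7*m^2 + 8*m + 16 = (m + 1)*(m^2 - 8*m + 16) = (m - 4)*(m + 1)*(m - 4)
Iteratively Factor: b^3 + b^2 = (b)*(b^2 + b) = b^2*(b + 1)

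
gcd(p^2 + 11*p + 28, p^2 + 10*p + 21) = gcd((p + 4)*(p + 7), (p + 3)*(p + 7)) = p + 7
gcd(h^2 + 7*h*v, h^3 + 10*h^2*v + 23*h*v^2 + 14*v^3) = h + 7*v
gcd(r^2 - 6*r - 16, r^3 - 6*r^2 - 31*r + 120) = r - 8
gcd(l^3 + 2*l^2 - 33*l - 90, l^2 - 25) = l + 5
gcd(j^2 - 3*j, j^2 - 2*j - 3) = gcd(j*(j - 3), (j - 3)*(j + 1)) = j - 3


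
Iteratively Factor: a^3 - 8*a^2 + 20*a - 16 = (a - 2)*(a^2 - 6*a + 8) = (a - 2)^2*(a - 4)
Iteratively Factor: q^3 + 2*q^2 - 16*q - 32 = (q - 4)*(q^2 + 6*q + 8) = (q - 4)*(q + 4)*(q + 2)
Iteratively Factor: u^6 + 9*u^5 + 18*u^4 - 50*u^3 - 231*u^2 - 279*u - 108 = (u + 3)*(u^5 + 6*u^4 - 50*u^2 - 81*u - 36) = (u - 3)*(u + 3)*(u^4 + 9*u^3 + 27*u^2 + 31*u + 12) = (u - 3)*(u + 3)*(u + 4)*(u^3 + 5*u^2 + 7*u + 3) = (u - 3)*(u + 1)*(u + 3)*(u + 4)*(u^2 + 4*u + 3) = (u - 3)*(u + 1)*(u + 3)^2*(u + 4)*(u + 1)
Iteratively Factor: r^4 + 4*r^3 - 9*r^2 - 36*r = (r + 4)*(r^3 - 9*r) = (r - 3)*(r + 4)*(r^2 + 3*r) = (r - 3)*(r + 3)*(r + 4)*(r)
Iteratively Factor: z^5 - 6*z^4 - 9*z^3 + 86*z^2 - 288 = (z + 3)*(z^4 - 9*z^3 + 18*z^2 + 32*z - 96) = (z - 3)*(z + 3)*(z^3 - 6*z^2 + 32) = (z - 3)*(z + 2)*(z + 3)*(z^2 - 8*z + 16) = (z - 4)*(z - 3)*(z + 2)*(z + 3)*(z - 4)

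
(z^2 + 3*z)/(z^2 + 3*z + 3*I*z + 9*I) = z/(z + 3*I)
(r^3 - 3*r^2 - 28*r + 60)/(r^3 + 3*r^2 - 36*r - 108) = (r^2 + 3*r - 10)/(r^2 + 9*r + 18)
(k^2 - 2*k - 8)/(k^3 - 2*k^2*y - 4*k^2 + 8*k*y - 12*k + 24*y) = (4 - k)/(-k^2 + 2*k*y + 6*k - 12*y)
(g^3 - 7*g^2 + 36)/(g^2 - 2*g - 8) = (g^2 - 9*g + 18)/(g - 4)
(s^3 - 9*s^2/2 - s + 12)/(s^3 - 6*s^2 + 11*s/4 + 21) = 2*(s - 2)/(2*s - 7)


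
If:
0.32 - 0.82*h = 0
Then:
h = 0.39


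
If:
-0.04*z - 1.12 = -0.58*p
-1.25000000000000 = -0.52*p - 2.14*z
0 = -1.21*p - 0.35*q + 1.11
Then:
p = 1.94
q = -3.53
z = 0.11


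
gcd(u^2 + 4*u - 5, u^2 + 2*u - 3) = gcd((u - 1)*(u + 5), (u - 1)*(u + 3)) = u - 1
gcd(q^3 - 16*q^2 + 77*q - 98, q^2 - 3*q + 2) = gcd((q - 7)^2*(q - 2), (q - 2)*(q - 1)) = q - 2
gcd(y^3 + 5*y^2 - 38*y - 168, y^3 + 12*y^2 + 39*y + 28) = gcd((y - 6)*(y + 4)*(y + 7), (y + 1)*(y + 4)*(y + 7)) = y^2 + 11*y + 28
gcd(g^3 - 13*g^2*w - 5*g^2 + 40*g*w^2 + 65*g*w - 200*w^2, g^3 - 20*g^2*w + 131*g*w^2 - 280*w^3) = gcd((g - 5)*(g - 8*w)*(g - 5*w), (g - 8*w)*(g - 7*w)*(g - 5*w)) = g^2 - 13*g*w + 40*w^2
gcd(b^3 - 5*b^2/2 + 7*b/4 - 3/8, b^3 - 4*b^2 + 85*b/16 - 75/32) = b - 3/2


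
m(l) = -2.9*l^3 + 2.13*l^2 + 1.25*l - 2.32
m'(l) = -8.7*l^2 + 4.26*l + 1.25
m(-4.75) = 350.60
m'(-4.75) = -215.28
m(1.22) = -2.89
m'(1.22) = -6.50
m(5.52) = -418.29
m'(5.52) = -240.33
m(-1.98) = 26.07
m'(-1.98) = -41.29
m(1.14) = -2.42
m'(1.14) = -5.20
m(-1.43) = 8.73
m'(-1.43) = -22.63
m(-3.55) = 149.83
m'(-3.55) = -123.51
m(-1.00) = 1.46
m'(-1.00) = -11.71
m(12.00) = -4691.80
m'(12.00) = -1200.43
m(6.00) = -544.54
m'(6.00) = -286.39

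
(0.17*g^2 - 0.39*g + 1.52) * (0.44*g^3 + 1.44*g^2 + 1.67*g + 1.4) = 0.0748*g^5 + 0.0732*g^4 + 0.3911*g^3 + 1.7755*g^2 + 1.9924*g + 2.128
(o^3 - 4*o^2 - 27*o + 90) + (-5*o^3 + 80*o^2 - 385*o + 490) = -4*o^3 + 76*o^2 - 412*o + 580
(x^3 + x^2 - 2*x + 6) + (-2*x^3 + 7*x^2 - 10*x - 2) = -x^3 + 8*x^2 - 12*x + 4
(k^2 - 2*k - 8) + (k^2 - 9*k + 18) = 2*k^2 - 11*k + 10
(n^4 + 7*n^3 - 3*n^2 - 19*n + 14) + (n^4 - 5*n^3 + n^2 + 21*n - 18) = 2*n^4 + 2*n^3 - 2*n^2 + 2*n - 4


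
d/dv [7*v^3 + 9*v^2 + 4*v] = 21*v^2 + 18*v + 4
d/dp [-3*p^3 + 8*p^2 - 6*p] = -9*p^2 + 16*p - 6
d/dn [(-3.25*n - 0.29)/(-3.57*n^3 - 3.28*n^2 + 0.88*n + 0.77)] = (11.6025*n^3 + 10.66*n^2 - 2.86*n - (3.25*n + 0.29)*(10.71*n^2 + 6.56*n - 0.88) - 2.5025)/(3.57*n^3 + 3.28*n^2 - 0.88*n - 0.77)^2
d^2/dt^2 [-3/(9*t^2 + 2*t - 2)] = 6*(81*t^2 + 18*t - 4*(9*t + 1)^2 - 18)/(9*t^2 + 2*t - 2)^3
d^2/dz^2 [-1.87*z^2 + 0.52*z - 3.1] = -3.74000000000000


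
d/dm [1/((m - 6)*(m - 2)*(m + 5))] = (-(m - 6)*(m - 2) - (m - 6)*(m + 5) - (m - 2)*(m + 5))/((m - 6)^2*(m - 2)^2*(m + 5)^2)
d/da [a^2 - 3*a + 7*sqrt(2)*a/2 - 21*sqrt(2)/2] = 2*a - 3 + 7*sqrt(2)/2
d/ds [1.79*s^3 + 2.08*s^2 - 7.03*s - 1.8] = 5.37*s^2 + 4.16*s - 7.03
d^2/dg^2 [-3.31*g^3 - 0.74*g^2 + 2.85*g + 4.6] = -19.86*g - 1.48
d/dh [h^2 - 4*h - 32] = 2*h - 4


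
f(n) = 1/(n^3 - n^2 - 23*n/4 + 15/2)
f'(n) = (-3*n^2 + 2*n + 23/4)/(n^3 - n^2 - 23*n/4 + 15/2)^2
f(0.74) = 0.32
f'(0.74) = 0.58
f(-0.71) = 0.09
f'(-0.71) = 0.02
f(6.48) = 0.00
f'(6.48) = -0.00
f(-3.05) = -0.08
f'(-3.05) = -0.18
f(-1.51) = 0.10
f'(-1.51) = -0.04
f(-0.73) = 0.09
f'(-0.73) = 0.02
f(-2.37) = 0.45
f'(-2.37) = -3.28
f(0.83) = 0.38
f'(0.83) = 0.78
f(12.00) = 0.00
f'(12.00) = 0.00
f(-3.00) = -0.09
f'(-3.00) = -0.22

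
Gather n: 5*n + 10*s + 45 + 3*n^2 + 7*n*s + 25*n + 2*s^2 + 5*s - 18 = 3*n^2 + n*(7*s + 30) + 2*s^2 + 15*s + 27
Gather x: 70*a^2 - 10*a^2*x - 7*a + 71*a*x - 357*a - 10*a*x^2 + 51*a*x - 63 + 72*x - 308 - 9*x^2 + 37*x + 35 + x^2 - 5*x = 70*a^2 - 364*a + x^2*(-10*a - 8) + x*(-10*a^2 + 122*a + 104) - 336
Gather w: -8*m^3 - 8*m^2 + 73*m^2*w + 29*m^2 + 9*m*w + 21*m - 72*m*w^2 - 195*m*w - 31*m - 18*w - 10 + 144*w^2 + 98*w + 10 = -8*m^3 + 21*m^2 - 10*m + w^2*(144 - 72*m) + w*(73*m^2 - 186*m + 80)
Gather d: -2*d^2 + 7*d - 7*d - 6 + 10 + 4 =8 - 2*d^2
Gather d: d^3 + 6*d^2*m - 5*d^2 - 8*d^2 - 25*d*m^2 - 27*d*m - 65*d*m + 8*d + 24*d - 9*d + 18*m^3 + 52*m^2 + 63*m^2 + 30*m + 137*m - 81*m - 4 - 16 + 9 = d^3 + d^2*(6*m - 13) + d*(-25*m^2 - 92*m + 23) + 18*m^3 + 115*m^2 + 86*m - 11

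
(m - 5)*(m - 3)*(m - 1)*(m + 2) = m^4 - 7*m^3 + 5*m^2 + 31*m - 30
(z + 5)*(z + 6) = z^2 + 11*z + 30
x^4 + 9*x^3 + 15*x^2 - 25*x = x*(x - 1)*(x + 5)^2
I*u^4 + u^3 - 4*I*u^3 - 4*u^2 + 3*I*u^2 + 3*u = u*(u - 3)*(u - 1)*(I*u + 1)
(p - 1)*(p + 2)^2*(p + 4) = p^4 + 7*p^3 + 12*p^2 - 4*p - 16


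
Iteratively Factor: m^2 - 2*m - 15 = (m - 5)*(m + 3)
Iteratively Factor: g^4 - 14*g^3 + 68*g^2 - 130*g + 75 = (g - 5)*(g^3 - 9*g^2 + 23*g - 15) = (g - 5)*(g - 1)*(g^2 - 8*g + 15) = (g - 5)*(g - 3)*(g - 1)*(g - 5)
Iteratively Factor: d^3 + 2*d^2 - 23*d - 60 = (d + 4)*(d^2 - 2*d - 15) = (d + 3)*(d + 4)*(d - 5)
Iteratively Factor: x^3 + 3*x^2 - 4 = (x + 2)*(x^2 + x - 2) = (x + 2)^2*(x - 1)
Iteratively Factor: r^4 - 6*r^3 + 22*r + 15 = (r + 1)*(r^3 - 7*r^2 + 7*r + 15) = (r - 5)*(r + 1)*(r^2 - 2*r - 3) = (r - 5)*(r - 3)*(r + 1)*(r + 1)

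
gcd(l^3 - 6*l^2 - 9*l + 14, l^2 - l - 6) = l + 2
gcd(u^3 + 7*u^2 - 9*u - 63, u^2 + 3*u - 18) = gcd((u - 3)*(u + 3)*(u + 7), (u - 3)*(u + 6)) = u - 3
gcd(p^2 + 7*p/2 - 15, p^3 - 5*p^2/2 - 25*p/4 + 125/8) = p - 5/2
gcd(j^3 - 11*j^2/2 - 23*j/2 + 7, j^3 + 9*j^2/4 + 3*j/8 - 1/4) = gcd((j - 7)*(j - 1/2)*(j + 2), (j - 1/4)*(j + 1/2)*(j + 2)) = j + 2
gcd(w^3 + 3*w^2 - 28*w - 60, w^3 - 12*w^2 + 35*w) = w - 5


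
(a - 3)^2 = a^2 - 6*a + 9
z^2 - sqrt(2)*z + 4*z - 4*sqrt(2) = (z + 4)*(z - sqrt(2))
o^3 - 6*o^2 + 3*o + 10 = (o - 5)*(o - 2)*(o + 1)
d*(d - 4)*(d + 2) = d^3 - 2*d^2 - 8*d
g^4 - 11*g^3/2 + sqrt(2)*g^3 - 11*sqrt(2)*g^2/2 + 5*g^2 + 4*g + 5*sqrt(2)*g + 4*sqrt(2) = (g - 4)*(g - 2)*(g + 1/2)*(g + sqrt(2))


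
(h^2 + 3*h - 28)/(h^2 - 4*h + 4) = (h^2 + 3*h - 28)/(h^2 - 4*h + 4)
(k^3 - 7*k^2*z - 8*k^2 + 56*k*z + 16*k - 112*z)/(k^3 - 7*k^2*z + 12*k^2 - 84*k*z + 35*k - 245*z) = (k^2 - 8*k + 16)/(k^2 + 12*k + 35)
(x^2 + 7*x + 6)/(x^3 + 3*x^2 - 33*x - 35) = (x + 6)/(x^2 + 2*x - 35)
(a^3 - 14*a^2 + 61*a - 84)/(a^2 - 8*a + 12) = (a^3 - 14*a^2 + 61*a - 84)/(a^2 - 8*a + 12)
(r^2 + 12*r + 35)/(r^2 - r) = (r^2 + 12*r + 35)/(r*(r - 1))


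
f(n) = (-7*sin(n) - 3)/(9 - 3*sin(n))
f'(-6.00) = -1.04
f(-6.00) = -0.61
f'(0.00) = -0.89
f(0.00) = -0.33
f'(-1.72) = 0.07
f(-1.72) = 0.33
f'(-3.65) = 1.11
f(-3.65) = -0.85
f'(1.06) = -0.86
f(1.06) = -1.43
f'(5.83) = -0.61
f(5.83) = 0.01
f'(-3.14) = 0.89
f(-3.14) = -0.33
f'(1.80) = 0.44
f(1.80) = -1.62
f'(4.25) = 0.24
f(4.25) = 0.28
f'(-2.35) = 0.41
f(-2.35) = 0.18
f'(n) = -7*cos(n)/(9 - 3*sin(n)) + 3*(-7*sin(n) - 3)*cos(n)/(9 - 3*sin(n))^2 = -8*cos(n)/(sin(n) - 3)^2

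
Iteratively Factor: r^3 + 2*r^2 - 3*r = (r)*(r^2 + 2*r - 3) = r*(r + 3)*(r - 1)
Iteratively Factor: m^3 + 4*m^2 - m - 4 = (m + 4)*(m^2 - 1) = (m + 1)*(m + 4)*(m - 1)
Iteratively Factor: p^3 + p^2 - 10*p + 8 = (p + 4)*(p^2 - 3*p + 2) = (p - 1)*(p + 4)*(p - 2)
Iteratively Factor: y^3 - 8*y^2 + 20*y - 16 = (y - 4)*(y^2 - 4*y + 4) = (y - 4)*(y - 2)*(y - 2)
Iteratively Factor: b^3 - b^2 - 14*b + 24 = (b + 4)*(b^2 - 5*b + 6) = (b - 2)*(b + 4)*(b - 3)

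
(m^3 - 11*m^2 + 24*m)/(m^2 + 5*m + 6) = m*(m^2 - 11*m + 24)/(m^2 + 5*m + 6)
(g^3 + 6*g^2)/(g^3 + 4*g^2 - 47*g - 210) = g^2/(g^2 - 2*g - 35)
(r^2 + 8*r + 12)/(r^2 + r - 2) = (r + 6)/(r - 1)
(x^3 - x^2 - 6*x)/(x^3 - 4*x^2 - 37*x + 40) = x*(x^2 - x - 6)/(x^3 - 4*x^2 - 37*x + 40)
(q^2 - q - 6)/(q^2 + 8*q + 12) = (q - 3)/(q + 6)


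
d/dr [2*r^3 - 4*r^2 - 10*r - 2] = 6*r^2 - 8*r - 10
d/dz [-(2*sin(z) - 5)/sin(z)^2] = 2*(sin(z) - 5)*cos(z)/sin(z)^3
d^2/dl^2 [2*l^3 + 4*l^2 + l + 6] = 12*l + 8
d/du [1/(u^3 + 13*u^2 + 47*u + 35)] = (-3*u^2 - 26*u - 47)/(u^3 + 13*u^2 + 47*u + 35)^2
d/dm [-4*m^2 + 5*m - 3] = 5 - 8*m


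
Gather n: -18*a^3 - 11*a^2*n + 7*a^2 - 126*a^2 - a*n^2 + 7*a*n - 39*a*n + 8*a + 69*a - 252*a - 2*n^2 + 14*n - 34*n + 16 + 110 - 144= -18*a^3 - 119*a^2 - 175*a + n^2*(-a - 2) + n*(-11*a^2 - 32*a - 20) - 18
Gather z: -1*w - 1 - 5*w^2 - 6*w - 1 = -5*w^2 - 7*w - 2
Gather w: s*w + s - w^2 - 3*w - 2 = s - w^2 + w*(s - 3) - 2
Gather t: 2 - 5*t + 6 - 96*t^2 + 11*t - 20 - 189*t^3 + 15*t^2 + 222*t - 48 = -189*t^3 - 81*t^2 + 228*t - 60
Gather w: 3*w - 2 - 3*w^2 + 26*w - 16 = -3*w^2 + 29*w - 18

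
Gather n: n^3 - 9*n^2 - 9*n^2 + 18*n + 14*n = n^3 - 18*n^2 + 32*n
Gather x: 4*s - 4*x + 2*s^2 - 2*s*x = 2*s^2 + 4*s + x*(-2*s - 4)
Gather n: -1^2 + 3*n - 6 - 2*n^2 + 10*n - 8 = -2*n^2 + 13*n - 15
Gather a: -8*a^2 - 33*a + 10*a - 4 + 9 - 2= -8*a^2 - 23*a + 3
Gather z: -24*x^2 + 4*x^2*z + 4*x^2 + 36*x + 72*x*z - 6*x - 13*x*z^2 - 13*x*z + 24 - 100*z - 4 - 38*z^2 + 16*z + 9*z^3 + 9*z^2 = -20*x^2 + 30*x + 9*z^3 + z^2*(-13*x - 29) + z*(4*x^2 + 59*x - 84) + 20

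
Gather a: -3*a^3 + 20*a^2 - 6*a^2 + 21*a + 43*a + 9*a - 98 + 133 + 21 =-3*a^3 + 14*a^2 + 73*a + 56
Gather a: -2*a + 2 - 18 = -2*a - 16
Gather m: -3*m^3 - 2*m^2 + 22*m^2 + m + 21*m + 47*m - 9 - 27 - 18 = -3*m^3 + 20*m^2 + 69*m - 54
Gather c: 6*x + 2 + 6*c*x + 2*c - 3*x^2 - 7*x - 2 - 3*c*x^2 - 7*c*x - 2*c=c*(-3*x^2 - x) - 3*x^2 - x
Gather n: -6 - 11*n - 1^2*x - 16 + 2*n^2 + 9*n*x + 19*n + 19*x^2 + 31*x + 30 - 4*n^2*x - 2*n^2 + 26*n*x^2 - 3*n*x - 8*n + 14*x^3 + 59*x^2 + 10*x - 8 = -4*n^2*x + n*(26*x^2 + 6*x) + 14*x^3 + 78*x^2 + 40*x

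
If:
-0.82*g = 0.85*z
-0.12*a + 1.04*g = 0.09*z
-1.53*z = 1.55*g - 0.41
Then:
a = 52.03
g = 5.54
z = -5.34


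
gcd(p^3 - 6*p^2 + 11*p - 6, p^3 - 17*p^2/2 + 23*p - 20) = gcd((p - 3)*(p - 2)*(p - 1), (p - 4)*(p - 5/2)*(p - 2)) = p - 2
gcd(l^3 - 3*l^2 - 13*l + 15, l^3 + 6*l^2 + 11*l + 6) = l + 3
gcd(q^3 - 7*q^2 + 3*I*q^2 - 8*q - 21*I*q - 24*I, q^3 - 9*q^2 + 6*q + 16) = q^2 - 7*q - 8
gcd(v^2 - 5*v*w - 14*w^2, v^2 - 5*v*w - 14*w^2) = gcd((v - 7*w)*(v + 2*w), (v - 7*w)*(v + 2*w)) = v^2 - 5*v*w - 14*w^2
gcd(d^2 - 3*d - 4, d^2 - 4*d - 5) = d + 1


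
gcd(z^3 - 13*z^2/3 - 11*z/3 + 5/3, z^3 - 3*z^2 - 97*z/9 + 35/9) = z^2 - 16*z/3 + 5/3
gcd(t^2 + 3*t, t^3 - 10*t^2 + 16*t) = t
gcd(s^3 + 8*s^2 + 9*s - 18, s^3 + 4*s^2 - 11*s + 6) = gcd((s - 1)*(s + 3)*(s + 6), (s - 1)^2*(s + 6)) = s^2 + 5*s - 6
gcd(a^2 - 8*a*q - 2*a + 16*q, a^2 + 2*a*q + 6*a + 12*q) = 1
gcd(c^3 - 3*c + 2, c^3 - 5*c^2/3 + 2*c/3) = c - 1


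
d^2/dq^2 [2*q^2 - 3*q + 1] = 4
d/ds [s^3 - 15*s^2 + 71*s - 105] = 3*s^2 - 30*s + 71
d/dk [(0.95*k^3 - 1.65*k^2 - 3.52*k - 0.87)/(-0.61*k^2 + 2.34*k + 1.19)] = (-0.5795*k^4 + 4.446*k^3 - 2.6167*k^2 - 4.9884*k - 2.153)/(0.3721*k^4 - 2.8548*k^3 + 4.0238*k^2 + 5.5692*k + 1.4161)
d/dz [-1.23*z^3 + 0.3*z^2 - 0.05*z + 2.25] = -3.69*z^2 + 0.6*z - 0.05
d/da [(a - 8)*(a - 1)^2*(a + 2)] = 4*a^3 - 24*a^2 - 6*a + 26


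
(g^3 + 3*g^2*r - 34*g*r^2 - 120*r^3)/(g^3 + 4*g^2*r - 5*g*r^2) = (-g^2 + 2*g*r + 24*r^2)/(g*(-g + r))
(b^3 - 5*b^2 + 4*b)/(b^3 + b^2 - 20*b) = (b - 1)/(b + 5)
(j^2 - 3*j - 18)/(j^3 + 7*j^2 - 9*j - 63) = (j - 6)/(j^2 + 4*j - 21)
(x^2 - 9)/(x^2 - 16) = (x^2 - 9)/(x^2 - 16)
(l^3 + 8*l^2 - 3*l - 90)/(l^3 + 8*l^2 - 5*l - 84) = (l^2 + 11*l + 30)/(l^2 + 11*l + 28)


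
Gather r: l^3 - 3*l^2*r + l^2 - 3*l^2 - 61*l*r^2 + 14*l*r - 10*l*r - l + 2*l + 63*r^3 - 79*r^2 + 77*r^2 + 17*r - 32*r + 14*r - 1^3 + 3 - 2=l^3 - 2*l^2 + l + 63*r^3 + r^2*(-61*l - 2) + r*(-3*l^2 + 4*l - 1)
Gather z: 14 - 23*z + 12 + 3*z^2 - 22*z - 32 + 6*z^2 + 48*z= 9*z^2 + 3*z - 6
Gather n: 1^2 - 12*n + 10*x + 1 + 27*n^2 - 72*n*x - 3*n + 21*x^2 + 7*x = 27*n^2 + n*(-72*x - 15) + 21*x^2 + 17*x + 2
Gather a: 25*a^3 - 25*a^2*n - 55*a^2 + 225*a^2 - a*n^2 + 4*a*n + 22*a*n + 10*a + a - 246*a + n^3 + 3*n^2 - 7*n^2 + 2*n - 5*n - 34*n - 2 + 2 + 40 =25*a^3 + a^2*(170 - 25*n) + a*(-n^2 + 26*n - 235) + n^3 - 4*n^2 - 37*n + 40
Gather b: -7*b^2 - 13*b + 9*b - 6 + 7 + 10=-7*b^2 - 4*b + 11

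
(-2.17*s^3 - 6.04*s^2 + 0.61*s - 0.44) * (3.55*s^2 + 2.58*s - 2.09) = -7.7035*s^5 - 27.0406*s^4 - 8.8824*s^3 + 12.6354*s^2 - 2.4101*s + 0.9196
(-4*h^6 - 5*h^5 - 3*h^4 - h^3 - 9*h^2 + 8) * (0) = 0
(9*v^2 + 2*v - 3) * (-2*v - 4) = -18*v^3 - 40*v^2 - 2*v + 12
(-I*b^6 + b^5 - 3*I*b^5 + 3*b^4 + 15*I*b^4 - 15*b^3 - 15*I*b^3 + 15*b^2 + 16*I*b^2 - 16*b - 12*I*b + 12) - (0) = -I*b^6 + b^5 - 3*I*b^5 + 3*b^4 + 15*I*b^4 - 15*b^3 - 15*I*b^3 + 15*b^2 + 16*I*b^2 - 16*b - 12*I*b + 12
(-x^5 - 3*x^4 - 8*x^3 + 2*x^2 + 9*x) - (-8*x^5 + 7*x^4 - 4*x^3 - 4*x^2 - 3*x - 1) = 7*x^5 - 10*x^4 - 4*x^3 + 6*x^2 + 12*x + 1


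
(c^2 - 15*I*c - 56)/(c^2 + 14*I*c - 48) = (c^2 - 15*I*c - 56)/(c^2 + 14*I*c - 48)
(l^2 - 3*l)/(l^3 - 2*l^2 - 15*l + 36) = l/(l^2 + l - 12)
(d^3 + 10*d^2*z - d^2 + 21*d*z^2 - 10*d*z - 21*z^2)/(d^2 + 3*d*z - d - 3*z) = d + 7*z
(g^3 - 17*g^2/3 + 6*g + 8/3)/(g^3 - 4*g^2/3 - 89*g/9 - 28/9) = 3*(g - 2)/(3*g + 7)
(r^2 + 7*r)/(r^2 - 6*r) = (r + 7)/(r - 6)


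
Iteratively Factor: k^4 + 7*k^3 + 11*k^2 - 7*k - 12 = (k + 3)*(k^3 + 4*k^2 - k - 4) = (k + 3)*(k + 4)*(k^2 - 1) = (k - 1)*(k + 3)*(k + 4)*(k + 1)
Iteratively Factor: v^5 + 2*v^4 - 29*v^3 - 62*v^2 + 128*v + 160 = (v + 4)*(v^4 - 2*v^3 - 21*v^2 + 22*v + 40) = (v + 1)*(v + 4)*(v^3 - 3*v^2 - 18*v + 40) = (v + 1)*(v + 4)^2*(v^2 - 7*v + 10) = (v - 5)*(v + 1)*(v + 4)^2*(v - 2)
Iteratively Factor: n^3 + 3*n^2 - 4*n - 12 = (n + 3)*(n^2 - 4) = (n + 2)*(n + 3)*(n - 2)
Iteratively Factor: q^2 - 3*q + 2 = (q - 2)*(q - 1)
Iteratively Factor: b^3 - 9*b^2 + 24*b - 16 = (b - 4)*(b^2 - 5*b + 4) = (b - 4)^2*(b - 1)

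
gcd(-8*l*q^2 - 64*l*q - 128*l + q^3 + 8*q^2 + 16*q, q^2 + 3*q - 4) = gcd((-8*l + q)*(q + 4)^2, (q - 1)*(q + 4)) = q + 4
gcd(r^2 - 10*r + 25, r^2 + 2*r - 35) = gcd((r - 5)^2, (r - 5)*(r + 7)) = r - 5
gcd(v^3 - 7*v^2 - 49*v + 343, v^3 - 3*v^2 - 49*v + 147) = v^2 - 49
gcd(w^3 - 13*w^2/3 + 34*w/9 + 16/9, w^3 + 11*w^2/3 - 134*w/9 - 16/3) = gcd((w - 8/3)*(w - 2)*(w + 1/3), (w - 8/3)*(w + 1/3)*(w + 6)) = w^2 - 7*w/3 - 8/9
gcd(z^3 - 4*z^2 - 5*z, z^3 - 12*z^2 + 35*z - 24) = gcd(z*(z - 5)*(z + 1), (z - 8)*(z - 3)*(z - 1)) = 1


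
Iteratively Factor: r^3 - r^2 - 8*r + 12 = (r - 2)*(r^2 + r - 6) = (r - 2)^2*(r + 3)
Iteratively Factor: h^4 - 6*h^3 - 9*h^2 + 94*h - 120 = (h - 2)*(h^3 - 4*h^2 - 17*h + 60) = (h - 5)*(h - 2)*(h^2 + h - 12) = (h - 5)*(h - 2)*(h + 4)*(h - 3)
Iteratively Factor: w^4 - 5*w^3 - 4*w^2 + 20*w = (w - 2)*(w^3 - 3*w^2 - 10*w) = (w - 2)*(w + 2)*(w^2 - 5*w) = w*(w - 2)*(w + 2)*(w - 5)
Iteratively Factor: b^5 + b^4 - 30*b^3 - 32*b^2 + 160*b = (b)*(b^4 + b^3 - 30*b^2 - 32*b + 160) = b*(b - 5)*(b^3 + 6*b^2 - 32) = b*(b - 5)*(b + 4)*(b^2 + 2*b - 8) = b*(b - 5)*(b + 4)^2*(b - 2)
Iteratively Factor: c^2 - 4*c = (c)*(c - 4)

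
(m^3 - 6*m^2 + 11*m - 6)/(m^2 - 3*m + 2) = m - 3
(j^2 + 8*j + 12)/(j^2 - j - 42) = (j + 2)/(j - 7)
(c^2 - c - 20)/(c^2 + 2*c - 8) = (c - 5)/(c - 2)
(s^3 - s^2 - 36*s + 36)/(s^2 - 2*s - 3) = (-s^3 + s^2 + 36*s - 36)/(-s^2 + 2*s + 3)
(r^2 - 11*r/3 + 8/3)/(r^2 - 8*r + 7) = (r - 8/3)/(r - 7)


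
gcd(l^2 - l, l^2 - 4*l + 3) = l - 1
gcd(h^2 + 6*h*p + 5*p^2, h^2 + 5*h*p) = h + 5*p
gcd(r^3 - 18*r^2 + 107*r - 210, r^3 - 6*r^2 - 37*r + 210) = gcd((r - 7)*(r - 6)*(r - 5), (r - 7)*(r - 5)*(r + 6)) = r^2 - 12*r + 35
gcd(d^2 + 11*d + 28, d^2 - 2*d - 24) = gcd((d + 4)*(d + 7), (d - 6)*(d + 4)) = d + 4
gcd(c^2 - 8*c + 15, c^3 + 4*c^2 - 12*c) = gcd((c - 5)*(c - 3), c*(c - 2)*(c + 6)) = 1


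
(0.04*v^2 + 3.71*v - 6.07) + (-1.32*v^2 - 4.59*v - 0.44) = -1.28*v^2 - 0.88*v - 6.51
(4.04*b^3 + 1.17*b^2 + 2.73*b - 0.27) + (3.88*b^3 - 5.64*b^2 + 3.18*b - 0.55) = 7.92*b^3 - 4.47*b^2 + 5.91*b - 0.82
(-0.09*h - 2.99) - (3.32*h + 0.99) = -3.41*h - 3.98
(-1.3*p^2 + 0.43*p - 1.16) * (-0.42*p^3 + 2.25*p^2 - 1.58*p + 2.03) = 0.546*p^5 - 3.1056*p^4 + 3.5087*p^3 - 5.9284*p^2 + 2.7057*p - 2.3548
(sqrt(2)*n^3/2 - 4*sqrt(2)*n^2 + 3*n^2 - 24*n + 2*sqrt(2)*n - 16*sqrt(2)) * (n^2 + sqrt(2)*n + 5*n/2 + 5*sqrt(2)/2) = sqrt(2)*n^5/2 - 11*sqrt(2)*n^4/4 + 4*n^4 - 22*n^3 - 5*sqrt(2)*n^3 - 76*n^2 - 55*sqrt(2)*n^2/2 - 100*sqrt(2)*n - 22*n - 80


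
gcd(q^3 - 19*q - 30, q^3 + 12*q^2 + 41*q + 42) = q^2 + 5*q + 6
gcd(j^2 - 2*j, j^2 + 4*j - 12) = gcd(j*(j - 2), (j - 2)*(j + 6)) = j - 2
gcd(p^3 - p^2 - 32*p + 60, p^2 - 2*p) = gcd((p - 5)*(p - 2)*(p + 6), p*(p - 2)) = p - 2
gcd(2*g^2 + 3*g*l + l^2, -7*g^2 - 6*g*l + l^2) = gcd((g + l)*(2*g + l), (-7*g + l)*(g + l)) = g + l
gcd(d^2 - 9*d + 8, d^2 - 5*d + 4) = d - 1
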